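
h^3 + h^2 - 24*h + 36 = (h - 3)*(h - 2)*(h + 6)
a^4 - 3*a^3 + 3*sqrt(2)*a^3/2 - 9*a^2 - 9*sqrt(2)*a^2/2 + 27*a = a*(a - 3)*(a - 3*sqrt(2)/2)*(a + 3*sqrt(2))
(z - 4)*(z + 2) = z^2 - 2*z - 8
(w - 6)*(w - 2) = w^2 - 8*w + 12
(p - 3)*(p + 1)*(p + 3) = p^3 + p^2 - 9*p - 9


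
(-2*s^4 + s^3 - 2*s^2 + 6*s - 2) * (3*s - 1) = -6*s^5 + 5*s^4 - 7*s^3 + 20*s^2 - 12*s + 2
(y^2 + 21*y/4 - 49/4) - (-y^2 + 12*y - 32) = 2*y^2 - 27*y/4 + 79/4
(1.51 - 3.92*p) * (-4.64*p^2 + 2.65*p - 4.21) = 18.1888*p^3 - 17.3944*p^2 + 20.5047*p - 6.3571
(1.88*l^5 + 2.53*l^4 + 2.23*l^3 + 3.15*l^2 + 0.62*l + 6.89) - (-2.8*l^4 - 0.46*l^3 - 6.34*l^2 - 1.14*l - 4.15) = 1.88*l^5 + 5.33*l^4 + 2.69*l^3 + 9.49*l^2 + 1.76*l + 11.04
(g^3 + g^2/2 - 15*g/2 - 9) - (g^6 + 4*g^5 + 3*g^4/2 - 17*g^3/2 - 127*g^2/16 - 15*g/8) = -g^6 - 4*g^5 - 3*g^4/2 + 19*g^3/2 + 135*g^2/16 - 45*g/8 - 9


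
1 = 1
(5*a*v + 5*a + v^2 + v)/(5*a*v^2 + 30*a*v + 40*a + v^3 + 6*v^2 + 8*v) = (v + 1)/(v^2 + 6*v + 8)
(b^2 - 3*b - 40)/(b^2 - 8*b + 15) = (b^2 - 3*b - 40)/(b^2 - 8*b + 15)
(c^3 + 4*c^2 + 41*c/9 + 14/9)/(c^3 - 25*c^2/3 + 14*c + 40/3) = (3*c^2 + 10*c + 7)/(3*(c^2 - 9*c + 20))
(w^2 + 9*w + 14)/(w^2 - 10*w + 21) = (w^2 + 9*w + 14)/(w^2 - 10*w + 21)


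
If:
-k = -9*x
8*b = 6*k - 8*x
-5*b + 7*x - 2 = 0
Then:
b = -46/87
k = -24/29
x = -8/87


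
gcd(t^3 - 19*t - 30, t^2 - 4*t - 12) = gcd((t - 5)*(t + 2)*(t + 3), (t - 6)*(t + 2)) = t + 2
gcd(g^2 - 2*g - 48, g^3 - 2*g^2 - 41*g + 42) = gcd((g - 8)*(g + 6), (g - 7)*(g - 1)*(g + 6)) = g + 6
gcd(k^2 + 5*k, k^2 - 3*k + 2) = 1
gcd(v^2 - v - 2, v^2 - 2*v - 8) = 1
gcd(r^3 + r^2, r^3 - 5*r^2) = r^2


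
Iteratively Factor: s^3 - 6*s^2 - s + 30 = (s + 2)*(s^2 - 8*s + 15) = (s - 3)*(s + 2)*(s - 5)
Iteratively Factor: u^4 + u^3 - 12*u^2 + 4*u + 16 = (u - 2)*(u^3 + 3*u^2 - 6*u - 8) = (u - 2)*(u + 1)*(u^2 + 2*u - 8) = (u - 2)*(u + 1)*(u + 4)*(u - 2)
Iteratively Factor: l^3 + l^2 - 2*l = (l - 1)*(l^2 + 2*l) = (l - 1)*(l + 2)*(l)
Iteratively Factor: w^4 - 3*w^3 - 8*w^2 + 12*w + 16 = (w + 1)*(w^3 - 4*w^2 - 4*w + 16) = (w - 2)*(w + 1)*(w^2 - 2*w - 8) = (w - 2)*(w + 1)*(w + 2)*(w - 4)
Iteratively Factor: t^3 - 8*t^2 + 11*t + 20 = (t + 1)*(t^2 - 9*t + 20) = (t - 5)*(t + 1)*(t - 4)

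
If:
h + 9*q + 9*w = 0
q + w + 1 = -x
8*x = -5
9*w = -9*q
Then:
No Solution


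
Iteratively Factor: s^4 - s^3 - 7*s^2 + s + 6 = (s + 2)*(s^3 - 3*s^2 - s + 3) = (s - 3)*(s + 2)*(s^2 - 1) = (s - 3)*(s + 1)*(s + 2)*(s - 1)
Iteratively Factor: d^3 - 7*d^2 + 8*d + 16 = (d + 1)*(d^2 - 8*d + 16) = (d - 4)*(d + 1)*(d - 4)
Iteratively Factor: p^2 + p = (p)*(p + 1)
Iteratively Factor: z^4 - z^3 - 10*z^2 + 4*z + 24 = (z + 2)*(z^3 - 3*z^2 - 4*z + 12) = (z - 3)*(z + 2)*(z^2 - 4) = (z - 3)*(z - 2)*(z + 2)*(z + 2)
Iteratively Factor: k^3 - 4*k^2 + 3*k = (k - 3)*(k^2 - k) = (k - 3)*(k - 1)*(k)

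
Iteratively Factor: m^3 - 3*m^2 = (m)*(m^2 - 3*m) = m^2*(m - 3)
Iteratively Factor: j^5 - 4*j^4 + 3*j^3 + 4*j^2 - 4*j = (j)*(j^4 - 4*j^3 + 3*j^2 + 4*j - 4) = j*(j - 2)*(j^3 - 2*j^2 - j + 2) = j*(j - 2)^2*(j^2 - 1) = j*(j - 2)^2*(j - 1)*(j + 1)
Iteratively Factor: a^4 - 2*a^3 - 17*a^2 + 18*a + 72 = (a - 4)*(a^3 + 2*a^2 - 9*a - 18) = (a - 4)*(a - 3)*(a^2 + 5*a + 6) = (a - 4)*(a - 3)*(a + 3)*(a + 2)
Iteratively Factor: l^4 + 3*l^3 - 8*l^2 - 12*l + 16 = (l - 2)*(l^3 + 5*l^2 + 2*l - 8) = (l - 2)*(l + 4)*(l^2 + l - 2) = (l - 2)*(l - 1)*(l + 4)*(l + 2)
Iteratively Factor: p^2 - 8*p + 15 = (p - 3)*(p - 5)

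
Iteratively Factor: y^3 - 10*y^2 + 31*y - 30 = (y - 2)*(y^2 - 8*y + 15) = (y - 5)*(y - 2)*(y - 3)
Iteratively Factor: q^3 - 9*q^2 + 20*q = (q)*(q^2 - 9*q + 20) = q*(q - 5)*(q - 4)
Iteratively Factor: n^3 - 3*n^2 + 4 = (n + 1)*(n^2 - 4*n + 4) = (n - 2)*(n + 1)*(n - 2)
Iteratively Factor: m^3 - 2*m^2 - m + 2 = (m - 2)*(m^2 - 1) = (m - 2)*(m + 1)*(m - 1)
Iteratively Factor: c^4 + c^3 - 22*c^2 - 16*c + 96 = (c + 4)*(c^3 - 3*c^2 - 10*c + 24) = (c + 3)*(c + 4)*(c^2 - 6*c + 8) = (c - 4)*(c + 3)*(c + 4)*(c - 2)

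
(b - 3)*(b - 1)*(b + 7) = b^3 + 3*b^2 - 25*b + 21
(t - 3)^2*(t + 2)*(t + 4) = t^4 - 19*t^2 + 6*t + 72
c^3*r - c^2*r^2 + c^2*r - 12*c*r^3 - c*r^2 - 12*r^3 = (c - 4*r)*(c + 3*r)*(c*r + r)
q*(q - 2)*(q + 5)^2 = q^4 + 8*q^3 + 5*q^2 - 50*q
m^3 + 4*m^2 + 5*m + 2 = (m + 1)^2*(m + 2)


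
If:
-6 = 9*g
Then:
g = -2/3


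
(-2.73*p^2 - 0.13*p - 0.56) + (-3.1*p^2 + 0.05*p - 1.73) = -5.83*p^2 - 0.08*p - 2.29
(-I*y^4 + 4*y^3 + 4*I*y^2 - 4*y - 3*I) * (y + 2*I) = -I*y^5 + 6*y^4 + 12*I*y^3 - 12*y^2 - 11*I*y + 6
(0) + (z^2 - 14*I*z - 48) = z^2 - 14*I*z - 48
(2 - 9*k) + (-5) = -9*k - 3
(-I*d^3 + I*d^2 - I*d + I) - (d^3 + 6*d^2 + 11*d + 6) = -d^3 - I*d^3 - 6*d^2 + I*d^2 - 11*d - I*d - 6 + I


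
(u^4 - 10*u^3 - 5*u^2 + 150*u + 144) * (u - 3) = u^5 - 13*u^4 + 25*u^3 + 165*u^2 - 306*u - 432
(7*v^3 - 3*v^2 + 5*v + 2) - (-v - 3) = 7*v^3 - 3*v^2 + 6*v + 5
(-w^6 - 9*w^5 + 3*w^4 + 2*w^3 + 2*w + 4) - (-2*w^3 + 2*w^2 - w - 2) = -w^6 - 9*w^5 + 3*w^4 + 4*w^3 - 2*w^2 + 3*w + 6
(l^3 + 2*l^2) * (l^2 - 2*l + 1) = l^5 - 3*l^3 + 2*l^2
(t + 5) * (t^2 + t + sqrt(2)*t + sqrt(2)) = t^3 + sqrt(2)*t^2 + 6*t^2 + 5*t + 6*sqrt(2)*t + 5*sqrt(2)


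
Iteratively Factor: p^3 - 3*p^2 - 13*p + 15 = (p + 3)*(p^2 - 6*p + 5) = (p - 1)*(p + 3)*(p - 5)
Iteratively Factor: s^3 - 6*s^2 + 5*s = (s)*(s^2 - 6*s + 5) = s*(s - 1)*(s - 5)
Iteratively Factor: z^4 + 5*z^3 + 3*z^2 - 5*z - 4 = (z + 4)*(z^3 + z^2 - z - 1) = (z - 1)*(z + 4)*(z^2 + 2*z + 1) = (z - 1)*(z + 1)*(z + 4)*(z + 1)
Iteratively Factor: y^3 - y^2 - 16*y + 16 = (y + 4)*(y^2 - 5*y + 4) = (y - 1)*(y + 4)*(y - 4)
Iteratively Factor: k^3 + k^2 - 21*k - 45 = (k + 3)*(k^2 - 2*k - 15) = (k + 3)^2*(k - 5)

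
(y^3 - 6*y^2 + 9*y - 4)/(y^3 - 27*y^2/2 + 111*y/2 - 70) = 2*(y^2 - 2*y + 1)/(2*y^2 - 19*y + 35)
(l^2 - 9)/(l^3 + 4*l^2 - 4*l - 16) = (l^2 - 9)/(l^3 + 4*l^2 - 4*l - 16)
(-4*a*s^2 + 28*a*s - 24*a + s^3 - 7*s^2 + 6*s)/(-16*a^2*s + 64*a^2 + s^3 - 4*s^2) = (s^2 - 7*s + 6)/(4*a*s - 16*a + s^2 - 4*s)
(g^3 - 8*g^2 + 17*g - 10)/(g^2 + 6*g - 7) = (g^2 - 7*g + 10)/(g + 7)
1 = 1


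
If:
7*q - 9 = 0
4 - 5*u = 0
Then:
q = 9/7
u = 4/5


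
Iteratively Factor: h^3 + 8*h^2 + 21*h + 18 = (h + 3)*(h^2 + 5*h + 6) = (h + 3)^2*(h + 2)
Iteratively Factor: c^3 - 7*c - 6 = (c + 2)*(c^2 - 2*c - 3) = (c + 1)*(c + 2)*(c - 3)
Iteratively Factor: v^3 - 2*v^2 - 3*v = (v)*(v^2 - 2*v - 3) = v*(v + 1)*(v - 3)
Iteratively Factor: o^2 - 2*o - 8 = (o + 2)*(o - 4)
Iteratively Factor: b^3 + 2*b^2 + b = (b + 1)*(b^2 + b) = (b + 1)^2*(b)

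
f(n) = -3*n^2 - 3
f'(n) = -6*n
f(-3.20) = -33.72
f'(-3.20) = 19.20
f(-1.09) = -6.56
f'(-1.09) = 6.54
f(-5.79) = -103.57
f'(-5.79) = 34.74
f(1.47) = -9.48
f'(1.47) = -8.82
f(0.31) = -3.29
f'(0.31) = -1.86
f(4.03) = -51.72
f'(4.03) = -24.18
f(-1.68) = -11.47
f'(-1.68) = 10.08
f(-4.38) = -60.55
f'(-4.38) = 26.28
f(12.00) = -435.00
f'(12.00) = -72.00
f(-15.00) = -678.00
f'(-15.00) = 90.00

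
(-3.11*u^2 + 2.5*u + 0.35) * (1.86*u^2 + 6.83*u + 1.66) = -5.7846*u^4 - 16.5913*u^3 + 12.5634*u^2 + 6.5405*u + 0.581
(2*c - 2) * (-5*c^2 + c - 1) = -10*c^3 + 12*c^2 - 4*c + 2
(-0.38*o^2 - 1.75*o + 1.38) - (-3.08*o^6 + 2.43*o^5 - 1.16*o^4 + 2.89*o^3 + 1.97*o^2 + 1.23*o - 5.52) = 3.08*o^6 - 2.43*o^5 + 1.16*o^4 - 2.89*o^3 - 2.35*o^2 - 2.98*o + 6.9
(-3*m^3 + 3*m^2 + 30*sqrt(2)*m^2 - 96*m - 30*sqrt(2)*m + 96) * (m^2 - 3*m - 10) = -3*m^5 + 12*m^4 + 30*sqrt(2)*m^4 - 120*sqrt(2)*m^3 - 75*m^3 - 210*sqrt(2)*m^2 + 354*m^2 + 300*sqrt(2)*m + 672*m - 960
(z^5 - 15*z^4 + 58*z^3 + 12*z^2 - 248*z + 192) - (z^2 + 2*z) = z^5 - 15*z^4 + 58*z^3 + 11*z^2 - 250*z + 192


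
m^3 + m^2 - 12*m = m*(m - 3)*(m + 4)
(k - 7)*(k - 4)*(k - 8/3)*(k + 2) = k^4 - 35*k^3/3 + 30*k^2 + 40*k - 448/3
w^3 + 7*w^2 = w^2*(w + 7)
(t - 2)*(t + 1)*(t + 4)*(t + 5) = t^4 + 8*t^3 + 9*t^2 - 38*t - 40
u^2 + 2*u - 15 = (u - 3)*(u + 5)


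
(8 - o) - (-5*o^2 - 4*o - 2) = 5*o^2 + 3*o + 10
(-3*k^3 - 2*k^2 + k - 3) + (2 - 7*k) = -3*k^3 - 2*k^2 - 6*k - 1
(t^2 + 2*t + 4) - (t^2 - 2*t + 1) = 4*t + 3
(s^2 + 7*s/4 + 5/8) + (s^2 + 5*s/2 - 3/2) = 2*s^2 + 17*s/4 - 7/8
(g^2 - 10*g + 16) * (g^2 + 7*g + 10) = g^4 - 3*g^3 - 44*g^2 + 12*g + 160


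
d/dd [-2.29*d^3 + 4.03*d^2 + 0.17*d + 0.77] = -6.87*d^2 + 8.06*d + 0.17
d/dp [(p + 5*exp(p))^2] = 2*(p + 5*exp(p))*(5*exp(p) + 1)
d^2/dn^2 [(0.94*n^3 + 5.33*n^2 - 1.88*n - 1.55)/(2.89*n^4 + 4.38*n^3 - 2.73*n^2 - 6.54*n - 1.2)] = (15.701948*n^9 + 267.100158*n^8 + 260.883768000001*n^7 - 79.8520420000004*n^6 + 732.668868*n^5 + 1203.96123*n^4 + 423.73026*n^3 - 46.49553*n^2 - 169.84998*n - 77.57748)/(24.137569*n^12 + 109.746594*n^11 + 97.925049*n^10 - 287.181846*n^9 - 619.278921*n^8 - 60.0140340000001*n^7 + 807.433731*n^6 + 637.970526*n^5 - 158.399604*n^4 - 389.354904*n^3 - 165.77136*n^2 - 28.2528*n - 1.728)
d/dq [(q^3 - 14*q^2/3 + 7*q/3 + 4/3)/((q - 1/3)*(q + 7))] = (9*q^4 + 120*q^3 - 364*q^2 + 172*q - 129)/(9*q^4 + 120*q^3 + 358*q^2 - 280*q + 49)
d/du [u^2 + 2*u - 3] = 2*u + 2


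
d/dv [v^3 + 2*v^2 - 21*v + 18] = 3*v^2 + 4*v - 21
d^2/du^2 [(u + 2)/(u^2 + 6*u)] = 2*(-u*(u + 6)*(3*u + 8) + 4*(u + 2)*(u + 3)^2)/(u^3*(u + 6)^3)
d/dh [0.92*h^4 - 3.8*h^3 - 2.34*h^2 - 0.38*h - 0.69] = 3.68*h^3 - 11.4*h^2 - 4.68*h - 0.38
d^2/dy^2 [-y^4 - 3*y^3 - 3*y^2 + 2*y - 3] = -12*y^2 - 18*y - 6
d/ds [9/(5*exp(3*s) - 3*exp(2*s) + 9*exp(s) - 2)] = (-135*exp(2*s) + 54*exp(s) - 81)*exp(s)/(5*exp(3*s) - 3*exp(2*s) + 9*exp(s) - 2)^2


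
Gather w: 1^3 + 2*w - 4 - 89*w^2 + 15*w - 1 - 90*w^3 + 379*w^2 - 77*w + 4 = -90*w^3 + 290*w^2 - 60*w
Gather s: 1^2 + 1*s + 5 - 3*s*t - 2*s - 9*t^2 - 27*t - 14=s*(-3*t - 1) - 9*t^2 - 27*t - 8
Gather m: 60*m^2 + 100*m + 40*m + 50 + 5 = 60*m^2 + 140*m + 55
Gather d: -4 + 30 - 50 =-24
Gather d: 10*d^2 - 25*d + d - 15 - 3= 10*d^2 - 24*d - 18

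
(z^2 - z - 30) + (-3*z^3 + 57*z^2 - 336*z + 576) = -3*z^3 + 58*z^2 - 337*z + 546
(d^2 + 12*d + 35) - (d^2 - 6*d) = 18*d + 35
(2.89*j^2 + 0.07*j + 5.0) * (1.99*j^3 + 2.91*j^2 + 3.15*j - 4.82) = 5.7511*j^5 + 8.5492*j^4 + 19.2572*j^3 + 0.840699999999998*j^2 + 15.4126*j - 24.1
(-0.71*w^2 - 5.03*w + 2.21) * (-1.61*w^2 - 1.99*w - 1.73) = 1.1431*w^4 + 9.5112*w^3 + 7.6799*w^2 + 4.304*w - 3.8233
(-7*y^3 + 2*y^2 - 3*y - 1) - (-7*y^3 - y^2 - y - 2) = 3*y^2 - 2*y + 1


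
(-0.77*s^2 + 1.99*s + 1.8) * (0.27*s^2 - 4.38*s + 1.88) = -0.2079*s^4 + 3.9099*s^3 - 9.6778*s^2 - 4.1428*s + 3.384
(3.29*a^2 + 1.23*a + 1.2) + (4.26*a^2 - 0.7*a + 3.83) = 7.55*a^2 + 0.53*a + 5.03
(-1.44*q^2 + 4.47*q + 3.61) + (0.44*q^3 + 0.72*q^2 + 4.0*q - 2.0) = 0.44*q^3 - 0.72*q^2 + 8.47*q + 1.61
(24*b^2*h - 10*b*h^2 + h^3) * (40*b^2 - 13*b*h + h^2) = 960*b^4*h - 712*b^3*h^2 + 194*b^2*h^3 - 23*b*h^4 + h^5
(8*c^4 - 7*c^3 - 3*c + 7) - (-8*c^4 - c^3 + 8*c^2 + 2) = 16*c^4 - 6*c^3 - 8*c^2 - 3*c + 5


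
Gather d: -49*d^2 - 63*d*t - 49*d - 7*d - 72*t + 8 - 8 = -49*d^2 + d*(-63*t - 56) - 72*t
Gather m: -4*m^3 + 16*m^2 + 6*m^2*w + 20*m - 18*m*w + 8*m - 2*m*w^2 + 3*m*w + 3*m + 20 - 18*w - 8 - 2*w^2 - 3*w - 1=-4*m^3 + m^2*(6*w + 16) + m*(-2*w^2 - 15*w + 31) - 2*w^2 - 21*w + 11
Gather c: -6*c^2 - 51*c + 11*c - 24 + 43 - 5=-6*c^2 - 40*c + 14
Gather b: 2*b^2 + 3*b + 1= 2*b^2 + 3*b + 1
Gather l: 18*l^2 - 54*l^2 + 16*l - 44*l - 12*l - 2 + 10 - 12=-36*l^2 - 40*l - 4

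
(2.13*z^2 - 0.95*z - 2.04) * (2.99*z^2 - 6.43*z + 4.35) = 6.3687*z^4 - 16.5364*z^3 + 9.2744*z^2 + 8.9847*z - 8.874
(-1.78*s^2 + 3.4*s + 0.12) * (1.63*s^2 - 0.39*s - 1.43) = -2.9014*s^4 + 6.2362*s^3 + 1.415*s^2 - 4.9088*s - 0.1716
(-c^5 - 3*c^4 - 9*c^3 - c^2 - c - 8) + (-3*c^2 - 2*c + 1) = -c^5 - 3*c^4 - 9*c^3 - 4*c^2 - 3*c - 7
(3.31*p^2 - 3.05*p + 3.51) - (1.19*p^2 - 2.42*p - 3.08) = 2.12*p^2 - 0.63*p + 6.59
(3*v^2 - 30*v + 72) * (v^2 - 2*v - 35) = 3*v^4 - 36*v^3 + 27*v^2 + 906*v - 2520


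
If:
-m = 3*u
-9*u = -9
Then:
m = -3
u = 1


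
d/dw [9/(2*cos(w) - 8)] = 9*sin(w)/(2*(cos(w) - 4)^2)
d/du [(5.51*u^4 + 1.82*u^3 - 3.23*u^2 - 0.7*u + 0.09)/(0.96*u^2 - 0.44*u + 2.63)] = (10.5792*u^5 - 5.526*u^4 + 56.3636*u^3 + 16.453*u^2 - 17.1626*u - 1.8014)/(0.9216*u^4 - 0.8448*u^3 + 5.2432*u^2 - 2.3144*u + 6.9169)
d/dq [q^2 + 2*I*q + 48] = 2*q + 2*I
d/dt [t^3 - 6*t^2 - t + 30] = 3*t^2 - 12*t - 1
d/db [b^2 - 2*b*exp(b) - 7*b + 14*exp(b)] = -2*b*exp(b) + 2*b + 12*exp(b) - 7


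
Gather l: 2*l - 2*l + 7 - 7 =0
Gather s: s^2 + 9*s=s^2 + 9*s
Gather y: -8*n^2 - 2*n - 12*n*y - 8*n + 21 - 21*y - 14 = -8*n^2 - 10*n + y*(-12*n - 21) + 7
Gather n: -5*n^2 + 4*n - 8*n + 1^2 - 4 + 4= -5*n^2 - 4*n + 1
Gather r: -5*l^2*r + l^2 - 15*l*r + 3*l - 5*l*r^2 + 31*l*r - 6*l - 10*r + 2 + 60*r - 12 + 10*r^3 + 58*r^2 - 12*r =l^2 - 3*l + 10*r^3 + r^2*(58 - 5*l) + r*(-5*l^2 + 16*l + 38) - 10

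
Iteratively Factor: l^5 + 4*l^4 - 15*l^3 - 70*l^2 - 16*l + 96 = (l + 4)*(l^4 - 15*l^2 - 10*l + 24) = (l - 4)*(l + 4)*(l^3 + 4*l^2 + l - 6) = (l - 4)*(l + 2)*(l + 4)*(l^2 + 2*l - 3) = (l - 4)*(l - 1)*(l + 2)*(l + 4)*(l + 3)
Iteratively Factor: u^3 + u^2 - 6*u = (u - 2)*(u^2 + 3*u) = u*(u - 2)*(u + 3)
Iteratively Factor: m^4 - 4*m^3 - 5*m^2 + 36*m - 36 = (m - 2)*(m^3 - 2*m^2 - 9*m + 18) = (m - 2)*(m + 3)*(m^2 - 5*m + 6) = (m - 3)*(m - 2)*(m + 3)*(m - 2)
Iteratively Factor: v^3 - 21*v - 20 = (v + 4)*(v^2 - 4*v - 5) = (v - 5)*(v + 4)*(v + 1)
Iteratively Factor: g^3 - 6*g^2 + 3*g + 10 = (g - 5)*(g^2 - g - 2) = (g - 5)*(g - 2)*(g + 1)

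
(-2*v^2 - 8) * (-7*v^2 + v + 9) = 14*v^4 - 2*v^3 + 38*v^2 - 8*v - 72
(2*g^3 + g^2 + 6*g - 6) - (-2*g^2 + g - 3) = 2*g^3 + 3*g^2 + 5*g - 3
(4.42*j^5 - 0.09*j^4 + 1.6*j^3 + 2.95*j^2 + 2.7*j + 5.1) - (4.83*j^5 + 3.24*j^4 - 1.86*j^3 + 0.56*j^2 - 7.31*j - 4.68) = -0.41*j^5 - 3.33*j^4 + 3.46*j^3 + 2.39*j^2 + 10.01*j + 9.78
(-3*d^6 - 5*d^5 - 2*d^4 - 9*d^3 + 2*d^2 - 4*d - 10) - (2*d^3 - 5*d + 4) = -3*d^6 - 5*d^5 - 2*d^4 - 11*d^3 + 2*d^2 + d - 14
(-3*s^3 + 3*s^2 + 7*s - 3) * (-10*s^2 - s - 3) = 30*s^5 - 27*s^4 - 64*s^3 + 14*s^2 - 18*s + 9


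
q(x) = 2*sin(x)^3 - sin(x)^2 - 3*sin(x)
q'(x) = 6*sin(x)^2*cos(x) - 2*sin(x)*cos(x) - 3*cos(x)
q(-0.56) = 1.01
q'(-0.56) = -0.21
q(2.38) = -1.89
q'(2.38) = 1.10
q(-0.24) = 0.63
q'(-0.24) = -2.12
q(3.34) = 0.54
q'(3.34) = 2.33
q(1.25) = -2.04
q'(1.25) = 0.16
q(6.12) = 0.45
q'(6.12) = -2.48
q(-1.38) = 0.09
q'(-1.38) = 0.90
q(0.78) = -1.91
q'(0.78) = -1.02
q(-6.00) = -0.87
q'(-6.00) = -2.97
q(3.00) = -0.44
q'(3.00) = 3.13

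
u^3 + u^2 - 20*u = u*(u - 4)*(u + 5)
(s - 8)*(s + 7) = s^2 - s - 56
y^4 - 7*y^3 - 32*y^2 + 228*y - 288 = (y - 8)*(y - 3)*(y - 2)*(y + 6)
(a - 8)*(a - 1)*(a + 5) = a^3 - 4*a^2 - 37*a + 40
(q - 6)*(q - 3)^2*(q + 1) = q^4 - 11*q^3 + 33*q^2 - 9*q - 54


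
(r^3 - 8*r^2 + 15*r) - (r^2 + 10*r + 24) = r^3 - 9*r^2 + 5*r - 24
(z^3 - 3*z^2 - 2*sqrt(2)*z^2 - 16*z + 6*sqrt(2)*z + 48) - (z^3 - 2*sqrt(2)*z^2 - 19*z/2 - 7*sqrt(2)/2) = -3*z^2 - 13*z/2 + 6*sqrt(2)*z + 7*sqrt(2)/2 + 48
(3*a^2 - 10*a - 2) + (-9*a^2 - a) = -6*a^2 - 11*a - 2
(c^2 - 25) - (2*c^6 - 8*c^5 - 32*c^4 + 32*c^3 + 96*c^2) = -2*c^6 + 8*c^5 + 32*c^4 - 32*c^3 - 95*c^2 - 25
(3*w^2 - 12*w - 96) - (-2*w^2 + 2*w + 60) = 5*w^2 - 14*w - 156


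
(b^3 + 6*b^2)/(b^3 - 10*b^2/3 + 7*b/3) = 3*b*(b + 6)/(3*b^2 - 10*b + 7)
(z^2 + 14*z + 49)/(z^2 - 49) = (z + 7)/(z - 7)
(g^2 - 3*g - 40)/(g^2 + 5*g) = (g - 8)/g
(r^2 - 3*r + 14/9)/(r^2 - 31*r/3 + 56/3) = (r - 2/3)/(r - 8)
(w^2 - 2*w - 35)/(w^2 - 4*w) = (w^2 - 2*w - 35)/(w*(w - 4))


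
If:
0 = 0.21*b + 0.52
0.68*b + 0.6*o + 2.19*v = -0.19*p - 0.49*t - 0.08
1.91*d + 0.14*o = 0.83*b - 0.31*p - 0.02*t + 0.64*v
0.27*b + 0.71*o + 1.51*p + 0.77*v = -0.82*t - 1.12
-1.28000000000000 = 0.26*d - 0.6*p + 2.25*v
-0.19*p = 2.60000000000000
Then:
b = -2.48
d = -0.32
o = -3.65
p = -13.68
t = 31.73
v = -4.18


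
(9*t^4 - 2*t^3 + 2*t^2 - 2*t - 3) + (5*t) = 9*t^4 - 2*t^3 + 2*t^2 + 3*t - 3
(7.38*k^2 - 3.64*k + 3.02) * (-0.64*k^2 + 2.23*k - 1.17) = -4.7232*k^4 + 18.787*k^3 - 18.6846*k^2 + 10.9934*k - 3.5334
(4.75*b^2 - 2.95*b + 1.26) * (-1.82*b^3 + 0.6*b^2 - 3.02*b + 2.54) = -8.645*b^5 + 8.219*b^4 - 18.4082*b^3 + 21.73*b^2 - 11.2982*b + 3.2004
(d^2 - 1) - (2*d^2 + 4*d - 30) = -d^2 - 4*d + 29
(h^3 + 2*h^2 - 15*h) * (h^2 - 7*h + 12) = h^5 - 5*h^4 - 17*h^3 + 129*h^2 - 180*h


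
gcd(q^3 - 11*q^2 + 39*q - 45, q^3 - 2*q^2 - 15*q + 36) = q^2 - 6*q + 9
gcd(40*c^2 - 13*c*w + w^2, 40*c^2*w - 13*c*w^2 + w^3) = 40*c^2 - 13*c*w + w^2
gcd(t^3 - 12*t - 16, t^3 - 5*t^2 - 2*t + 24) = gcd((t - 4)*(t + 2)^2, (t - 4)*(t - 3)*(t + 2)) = t^2 - 2*t - 8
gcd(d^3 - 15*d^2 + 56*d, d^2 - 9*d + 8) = d - 8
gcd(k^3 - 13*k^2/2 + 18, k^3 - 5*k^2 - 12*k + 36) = k^2 - 8*k + 12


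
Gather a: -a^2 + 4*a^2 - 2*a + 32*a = 3*a^2 + 30*a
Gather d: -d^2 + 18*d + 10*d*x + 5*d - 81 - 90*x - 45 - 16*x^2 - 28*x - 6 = -d^2 + d*(10*x + 23) - 16*x^2 - 118*x - 132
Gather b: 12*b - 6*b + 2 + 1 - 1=6*b + 2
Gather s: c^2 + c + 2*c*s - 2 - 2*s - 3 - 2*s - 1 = c^2 + c + s*(2*c - 4) - 6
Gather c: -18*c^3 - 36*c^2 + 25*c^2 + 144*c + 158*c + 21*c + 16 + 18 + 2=-18*c^3 - 11*c^2 + 323*c + 36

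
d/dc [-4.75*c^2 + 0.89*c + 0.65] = 0.89 - 9.5*c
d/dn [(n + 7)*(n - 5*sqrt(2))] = 2*n - 5*sqrt(2) + 7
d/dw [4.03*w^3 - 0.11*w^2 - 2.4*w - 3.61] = 12.09*w^2 - 0.22*w - 2.4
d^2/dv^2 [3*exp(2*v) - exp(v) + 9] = (12*exp(v) - 1)*exp(v)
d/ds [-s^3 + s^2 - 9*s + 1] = -3*s^2 + 2*s - 9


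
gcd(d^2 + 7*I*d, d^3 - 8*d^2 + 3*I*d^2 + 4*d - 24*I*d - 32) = 1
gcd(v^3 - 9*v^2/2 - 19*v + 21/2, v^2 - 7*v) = v - 7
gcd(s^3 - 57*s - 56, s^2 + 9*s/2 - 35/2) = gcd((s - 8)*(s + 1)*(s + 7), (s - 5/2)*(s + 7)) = s + 7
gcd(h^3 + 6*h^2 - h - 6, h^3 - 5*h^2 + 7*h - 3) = h - 1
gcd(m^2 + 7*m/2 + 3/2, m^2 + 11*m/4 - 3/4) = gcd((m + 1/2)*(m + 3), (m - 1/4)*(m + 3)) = m + 3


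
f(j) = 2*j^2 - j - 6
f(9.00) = 147.00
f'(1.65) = 5.60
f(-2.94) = 14.23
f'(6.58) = 25.32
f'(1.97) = 6.88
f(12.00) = 270.00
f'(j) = 4*j - 1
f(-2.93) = 14.10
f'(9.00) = 35.00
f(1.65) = -2.20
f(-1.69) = 1.40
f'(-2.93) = -12.72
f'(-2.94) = -12.76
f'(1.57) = 5.28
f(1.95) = -0.35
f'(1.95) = 6.80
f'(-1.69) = -7.76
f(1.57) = -2.64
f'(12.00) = 47.00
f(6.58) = 74.01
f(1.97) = -0.21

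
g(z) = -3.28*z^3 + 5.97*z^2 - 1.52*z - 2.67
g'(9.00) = -691.10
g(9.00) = -1923.90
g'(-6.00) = -427.40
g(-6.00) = 929.85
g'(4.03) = -113.21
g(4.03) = -126.52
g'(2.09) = -19.55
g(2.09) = -9.71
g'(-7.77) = -688.36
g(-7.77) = 1908.21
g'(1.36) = -3.48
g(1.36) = -1.95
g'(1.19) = -1.25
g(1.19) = -1.55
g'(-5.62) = -379.41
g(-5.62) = 776.65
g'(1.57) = -7.03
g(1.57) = -3.03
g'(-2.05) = -67.35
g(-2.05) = 53.79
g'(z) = -9.84*z^2 + 11.94*z - 1.52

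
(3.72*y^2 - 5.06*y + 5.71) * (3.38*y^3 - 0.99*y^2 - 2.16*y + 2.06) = 12.5736*y^5 - 20.7856*y^4 + 16.274*y^3 + 12.9399*y^2 - 22.7572*y + 11.7626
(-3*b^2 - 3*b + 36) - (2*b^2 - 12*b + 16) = -5*b^2 + 9*b + 20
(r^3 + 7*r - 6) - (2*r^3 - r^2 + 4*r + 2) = -r^3 + r^2 + 3*r - 8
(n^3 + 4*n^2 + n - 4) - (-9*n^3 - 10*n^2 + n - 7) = 10*n^3 + 14*n^2 + 3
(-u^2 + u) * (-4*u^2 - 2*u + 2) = 4*u^4 - 2*u^3 - 4*u^2 + 2*u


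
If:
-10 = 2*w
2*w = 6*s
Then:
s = -5/3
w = -5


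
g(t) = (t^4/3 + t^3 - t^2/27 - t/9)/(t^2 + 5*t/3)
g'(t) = (-2*t - 5/3)*(t^4/3 + t^3 - t^2/27 - t/9)/(t^2 + 5*t/3)^2 + (4*t^3/3 + 3*t^2 - 2*t/27 - 1/9)/(t^2 + 5*t/3)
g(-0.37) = 0.02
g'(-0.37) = -0.51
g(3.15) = 4.18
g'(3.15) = 2.49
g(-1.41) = 3.88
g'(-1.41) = -18.49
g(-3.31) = 0.68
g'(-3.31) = -2.20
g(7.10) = 19.32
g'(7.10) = 5.16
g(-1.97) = -4.27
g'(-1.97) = -13.75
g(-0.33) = -0.00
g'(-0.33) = -0.44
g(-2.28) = -1.99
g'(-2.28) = -4.23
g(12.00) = 52.64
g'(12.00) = 8.44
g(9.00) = 30.33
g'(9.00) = 6.43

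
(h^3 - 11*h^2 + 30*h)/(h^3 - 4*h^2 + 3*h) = (h^2 - 11*h + 30)/(h^2 - 4*h + 3)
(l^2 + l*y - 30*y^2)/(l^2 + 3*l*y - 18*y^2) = (-l + 5*y)/(-l + 3*y)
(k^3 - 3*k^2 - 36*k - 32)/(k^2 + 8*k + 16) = (k^2 - 7*k - 8)/(k + 4)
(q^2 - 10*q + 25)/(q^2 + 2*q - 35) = (q - 5)/(q + 7)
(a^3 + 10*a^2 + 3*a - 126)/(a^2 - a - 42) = (a^2 + 4*a - 21)/(a - 7)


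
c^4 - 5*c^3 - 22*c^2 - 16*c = c*(c - 8)*(c + 1)*(c + 2)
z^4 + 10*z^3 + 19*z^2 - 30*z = z*(z - 1)*(z + 5)*(z + 6)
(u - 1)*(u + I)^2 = u^3 - u^2 + 2*I*u^2 - u - 2*I*u + 1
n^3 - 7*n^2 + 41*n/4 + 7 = (n - 4)*(n - 7/2)*(n + 1/2)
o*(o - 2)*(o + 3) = o^3 + o^2 - 6*o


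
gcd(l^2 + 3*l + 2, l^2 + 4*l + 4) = l + 2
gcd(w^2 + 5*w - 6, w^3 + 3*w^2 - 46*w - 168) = w + 6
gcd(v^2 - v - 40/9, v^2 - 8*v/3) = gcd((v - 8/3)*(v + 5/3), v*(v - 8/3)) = v - 8/3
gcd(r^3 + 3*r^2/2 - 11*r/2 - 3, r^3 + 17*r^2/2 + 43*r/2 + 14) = 1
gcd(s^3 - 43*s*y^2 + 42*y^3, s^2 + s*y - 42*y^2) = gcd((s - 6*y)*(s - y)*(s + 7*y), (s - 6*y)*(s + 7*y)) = -s^2 - s*y + 42*y^2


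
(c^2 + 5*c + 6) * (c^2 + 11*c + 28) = c^4 + 16*c^3 + 89*c^2 + 206*c + 168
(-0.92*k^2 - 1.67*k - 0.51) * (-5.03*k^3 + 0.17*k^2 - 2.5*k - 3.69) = 4.6276*k^5 + 8.2437*k^4 + 4.5814*k^3 + 7.4831*k^2 + 7.4373*k + 1.8819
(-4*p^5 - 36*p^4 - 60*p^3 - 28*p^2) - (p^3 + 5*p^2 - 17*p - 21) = -4*p^5 - 36*p^4 - 61*p^3 - 33*p^2 + 17*p + 21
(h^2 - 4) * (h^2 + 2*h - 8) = h^4 + 2*h^3 - 12*h^2 - 8*h + 32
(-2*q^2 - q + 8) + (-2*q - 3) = -2*q^2 - 3*q + 5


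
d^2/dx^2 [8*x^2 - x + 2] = 16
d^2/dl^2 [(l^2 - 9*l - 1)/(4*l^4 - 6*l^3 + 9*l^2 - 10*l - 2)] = 2*(48*l^8 - 936*l^7 + 1568*l^6 - 1344*l^5 - 246*l^4 - 391*l^3 + 231*l^2 - 180*l + 66)/(64*l^12 - 288*l^11 + 864*l^10 - 1992*l^9 + 3288*l^8 - 4410*l^7 + 4521*l^6 - 3102*l^5 + 1542*l^4 + 8*l^3 - 492*l^2 - 120*l - 8)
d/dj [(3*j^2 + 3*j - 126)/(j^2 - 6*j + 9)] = 3*(81 - 7*j)/(j^3 - 9*j^2 + 27*j - 27)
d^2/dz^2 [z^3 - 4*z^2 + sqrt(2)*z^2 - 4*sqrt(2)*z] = 6*z - 8 + 2*sqrt(2)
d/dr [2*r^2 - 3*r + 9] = 4*r - 3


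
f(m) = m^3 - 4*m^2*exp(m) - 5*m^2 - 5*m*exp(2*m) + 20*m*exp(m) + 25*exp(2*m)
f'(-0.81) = 23.98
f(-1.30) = -17.24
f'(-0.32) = 40.36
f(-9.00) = -1134.06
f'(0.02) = 67.08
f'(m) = -4*m^2*exp(m) + 3*m^2 - 10*m*exp(2*m) + 12*m*exp(m) - 10*m + 45*exp(2*m) + 20*exp(m)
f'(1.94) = 1427.97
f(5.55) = -185094.62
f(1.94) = 894.61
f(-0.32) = 8.54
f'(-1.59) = 24.14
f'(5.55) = -704177.74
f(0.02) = 26.32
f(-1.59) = -23.84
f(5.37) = -87104.17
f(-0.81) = -6.44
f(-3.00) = -76.68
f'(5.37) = -408252.74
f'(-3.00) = 54.60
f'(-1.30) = 21.73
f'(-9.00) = 332.95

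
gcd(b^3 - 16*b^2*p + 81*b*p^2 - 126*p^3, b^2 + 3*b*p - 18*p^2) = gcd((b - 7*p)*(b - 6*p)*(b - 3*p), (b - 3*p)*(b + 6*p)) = -b + 3*p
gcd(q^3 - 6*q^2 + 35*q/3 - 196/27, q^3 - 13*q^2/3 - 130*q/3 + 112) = q - 7/3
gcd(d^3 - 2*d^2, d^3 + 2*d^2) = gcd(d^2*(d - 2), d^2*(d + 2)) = d^2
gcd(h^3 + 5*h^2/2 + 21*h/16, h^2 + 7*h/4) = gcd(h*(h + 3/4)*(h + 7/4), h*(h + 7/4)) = h^2 + 7*h/4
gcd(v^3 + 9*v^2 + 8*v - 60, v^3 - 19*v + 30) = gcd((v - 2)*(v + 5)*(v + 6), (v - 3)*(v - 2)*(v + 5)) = v^2 + 3*v - 10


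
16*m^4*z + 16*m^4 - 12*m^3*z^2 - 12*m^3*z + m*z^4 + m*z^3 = (-2*m + z)^2*(4*m + z)*(m*z + m)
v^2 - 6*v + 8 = (v - 4)*(v - 2)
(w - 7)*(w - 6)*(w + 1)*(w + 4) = w^4 - 8*w^3 - 19*w^2 + 158*w + 168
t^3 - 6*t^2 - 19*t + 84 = (t - 7)*(t - 3)*(t + 4)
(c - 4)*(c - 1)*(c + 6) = c^3 + c^2 - 26*c + 24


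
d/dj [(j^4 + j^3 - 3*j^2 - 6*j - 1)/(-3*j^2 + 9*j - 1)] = (-6*j^5 + 24*j^4 + 14*j^3 - 48*j^2 + 15)/(9*j^4 - 54*j^3 + 87*j^2 - 18*j + 1)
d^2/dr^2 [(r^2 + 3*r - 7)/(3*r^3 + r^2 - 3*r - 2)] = 2*(9*r^6 + 81*r^5 - 324*r^4 - 93*r^3 + 282*r^2 - 45*r - 91)/(27*r^9 + 27*r^8 - 72*r^7 - 107*r^6 + 36*r^5 + 129*r^4 + 45*r^3 - 42*r^2 - 36*r - 8)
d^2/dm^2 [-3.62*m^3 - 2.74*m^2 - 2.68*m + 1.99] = -21.72*m - 5.48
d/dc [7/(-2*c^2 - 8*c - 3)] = 28*(c + 2)/(2*c^2 + 8*c + 3)^2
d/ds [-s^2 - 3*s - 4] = -2*s - 3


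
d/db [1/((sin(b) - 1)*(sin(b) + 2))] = -(sin(2*b) + cos(b))/((sin(b) - 1)^2*(sin(b) + 2)^2)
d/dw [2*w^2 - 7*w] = 4*w - 7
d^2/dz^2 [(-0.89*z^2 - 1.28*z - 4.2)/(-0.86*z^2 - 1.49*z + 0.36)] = (-8.88178419700125e-16*z^4 - 0.387516000000002*z^3 + 20.291184*z^2 + 34.669008*z + 22.853352)/(0.636056*z^6 + 3.306012*z^5 + 4.92909*z^4 + 0.540125*z^3 - 2.06334*z^2 + 0.579312*z - 0.046656)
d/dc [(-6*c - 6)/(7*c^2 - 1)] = 6*(-7*c^2 + 14*c*(c + 1) + 1)/(7*c^2 - 1)^2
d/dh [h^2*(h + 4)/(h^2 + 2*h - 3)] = h*(h^3 + 4*h^2 - h - 24)/(h^4 + 4*h^3 - 2*h^2 - 12*h + 9)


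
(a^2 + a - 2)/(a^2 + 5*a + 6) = (a - 1)/(a + 3)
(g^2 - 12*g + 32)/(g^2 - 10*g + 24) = (g - 8)/(g - 6)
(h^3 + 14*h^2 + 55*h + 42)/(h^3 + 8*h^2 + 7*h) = (h + 6)/h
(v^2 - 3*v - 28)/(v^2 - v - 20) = (v - 7)/(v - 5)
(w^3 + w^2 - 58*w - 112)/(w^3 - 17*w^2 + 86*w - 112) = (w^2 + 9*w + 14)/(w^2 - 9*w + 14)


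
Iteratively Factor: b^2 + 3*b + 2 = (b + 1)*(b + 2)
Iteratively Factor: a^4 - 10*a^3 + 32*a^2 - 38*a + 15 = (a - 1)*(a^3 - 9*a^2 + 23*a - 15) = (a - 1)^2*(a^2 - 8*a + 15) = (a - 5)*(a - 1)^2*(a - 3)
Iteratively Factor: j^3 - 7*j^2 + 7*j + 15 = (j + 1)*(j^2 - 8*j + 15) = (j - 5)*(j + 1)*(j - 3)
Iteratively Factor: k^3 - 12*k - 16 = (k - 4)*(k^2 + 4*k + 4) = (k - 4)*(k + 2)*(k + 2)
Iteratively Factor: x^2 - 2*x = (x)*(x - 2)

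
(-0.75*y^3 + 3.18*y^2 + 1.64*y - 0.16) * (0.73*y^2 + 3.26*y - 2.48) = -0.5475*y^5 - 0.1236*y^4 + 13.424*y^3 - 2.6568*y^2 - 4.5888*y + 0.3968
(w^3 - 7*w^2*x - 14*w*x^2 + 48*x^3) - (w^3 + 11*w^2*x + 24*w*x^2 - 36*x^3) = -18*w^2*x - 38*w*x^2 + 84*x^3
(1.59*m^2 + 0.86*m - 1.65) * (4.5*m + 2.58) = 7.155*m^3 + 7.9722*m^2 - 5.2062*m - 4.257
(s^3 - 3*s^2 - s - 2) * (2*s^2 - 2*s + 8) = 2*s^5 - 8*s^4 + 12*s^3 - 26*s^2 - 4*s - 16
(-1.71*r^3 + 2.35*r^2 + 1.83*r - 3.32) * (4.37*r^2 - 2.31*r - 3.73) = -7.4727*r^5 + 14.2196*r^4 + 8.9469*r^3 - 27.5012*r^2 + 0.8433*r + 12.3836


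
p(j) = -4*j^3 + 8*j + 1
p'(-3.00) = -100.00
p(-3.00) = 85.00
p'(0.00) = 8.00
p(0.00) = 1.00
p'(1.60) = -22.72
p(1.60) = -2.58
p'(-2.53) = -68.81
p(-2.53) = 45.54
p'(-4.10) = -193.72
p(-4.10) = 243.88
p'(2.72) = -80.78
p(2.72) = -57.73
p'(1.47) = -17.93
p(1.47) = 0.05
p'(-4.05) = -188.83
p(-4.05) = 234.32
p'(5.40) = -341.92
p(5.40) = -585.66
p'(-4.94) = -284.84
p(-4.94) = 443.70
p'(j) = 8 - 12*j^2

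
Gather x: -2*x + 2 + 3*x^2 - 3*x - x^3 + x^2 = -x^3 + 4*x^2 - 5*x + 2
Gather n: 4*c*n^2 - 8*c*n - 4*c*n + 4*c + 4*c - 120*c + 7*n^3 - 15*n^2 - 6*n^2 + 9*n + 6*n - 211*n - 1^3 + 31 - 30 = -112*c + 7*n^3 + n^2*(4*c - 21) + n*(-12*c - 196)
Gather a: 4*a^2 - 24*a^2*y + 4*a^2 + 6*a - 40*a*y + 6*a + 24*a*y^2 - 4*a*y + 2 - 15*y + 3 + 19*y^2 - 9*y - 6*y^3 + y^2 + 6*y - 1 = a^2*(8 - 24*y) + a*(24*y^2 - 44*y + 12) - 6*y^3 + 20*y^2 - 18*y + 4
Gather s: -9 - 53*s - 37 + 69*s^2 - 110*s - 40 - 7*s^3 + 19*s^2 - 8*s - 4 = -7*s^3 + 88*s^2 - 171*s - 90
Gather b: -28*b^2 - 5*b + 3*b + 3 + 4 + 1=-28*b^2 - 2*b + 8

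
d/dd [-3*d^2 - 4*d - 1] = -6*d - 4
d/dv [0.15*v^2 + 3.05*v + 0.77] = 0.3*v + 3.05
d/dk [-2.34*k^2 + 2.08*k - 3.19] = 2.08 - 4.68*k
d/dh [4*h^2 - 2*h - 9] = 8*h - 2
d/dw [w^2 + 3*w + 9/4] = 2*w + 3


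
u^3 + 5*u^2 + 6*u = u*(u + 2)*(u + 3)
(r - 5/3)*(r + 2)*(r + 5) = r^3 + 16*r^2/3 - 5*r/3 - 50/3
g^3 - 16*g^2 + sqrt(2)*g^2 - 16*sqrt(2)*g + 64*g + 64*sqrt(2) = (g - 8)^2*(g + sqrt(2))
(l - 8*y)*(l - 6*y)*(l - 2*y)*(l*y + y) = l^4*y - 16*l^3*y^2 + l^3*y + 76*l^2*y^3 - 16*l^2*y^2 - 96*l*y^4 + 76*l*y^3 - 96*y^4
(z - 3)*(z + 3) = z^2 - 9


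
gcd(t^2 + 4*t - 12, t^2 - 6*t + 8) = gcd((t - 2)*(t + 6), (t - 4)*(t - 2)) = t - 2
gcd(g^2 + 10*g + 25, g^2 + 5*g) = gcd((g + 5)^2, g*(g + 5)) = g + 5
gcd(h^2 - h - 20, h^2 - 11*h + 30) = h - 5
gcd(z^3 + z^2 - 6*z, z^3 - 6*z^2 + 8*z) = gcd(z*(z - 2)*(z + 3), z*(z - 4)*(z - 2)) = z^2 - 2*z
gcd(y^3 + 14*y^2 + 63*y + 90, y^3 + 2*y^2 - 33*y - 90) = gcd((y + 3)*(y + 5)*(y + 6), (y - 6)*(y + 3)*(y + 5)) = y^2 + 8*y + 15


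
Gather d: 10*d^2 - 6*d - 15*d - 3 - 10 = 10*d^2 - 21*d - 13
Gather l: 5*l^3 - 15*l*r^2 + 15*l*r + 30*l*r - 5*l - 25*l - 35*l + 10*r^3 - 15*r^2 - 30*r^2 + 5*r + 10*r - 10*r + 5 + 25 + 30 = 5*l^3 + l*(-15*r^2 + 45*r - 65) + 10*r^3 - 45*r^2 + 5*r + 60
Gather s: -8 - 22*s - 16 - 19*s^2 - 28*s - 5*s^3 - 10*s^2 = -5*s^3 - 29*s^2 - 50*s - 24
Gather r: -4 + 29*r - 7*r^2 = -7*r^2 + 29*r - 4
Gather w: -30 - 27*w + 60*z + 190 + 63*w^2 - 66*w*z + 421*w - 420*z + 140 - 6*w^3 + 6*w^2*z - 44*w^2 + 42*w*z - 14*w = -6*w^3 + w^2*(6*z + 19) + w*(380 - 24*z) - 360*z + 300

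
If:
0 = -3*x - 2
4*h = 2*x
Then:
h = -1/3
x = -2/3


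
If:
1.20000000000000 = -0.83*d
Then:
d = -1.45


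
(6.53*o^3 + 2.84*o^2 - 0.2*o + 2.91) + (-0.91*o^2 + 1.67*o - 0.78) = 6.53*o^3 + 1.93*o^2 + 1.47*o + 2.13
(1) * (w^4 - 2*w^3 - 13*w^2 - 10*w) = w^4 - 2*w^3 - 13*w^2 - 10*w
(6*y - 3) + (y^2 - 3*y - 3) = y^2 + 3*y - 6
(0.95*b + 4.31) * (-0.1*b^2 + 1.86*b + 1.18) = -0.095*b^3 + 1.336*b^2 + 9.1376*b + 5.0858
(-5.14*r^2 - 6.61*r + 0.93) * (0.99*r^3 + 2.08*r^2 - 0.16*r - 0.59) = -5.0886*r^5 - 17.2351*r^4 - 12.0057*r^3 + 6.0246*r^2 + 3.7511*r - 0.5487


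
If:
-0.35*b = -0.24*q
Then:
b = 0.685714285714286*q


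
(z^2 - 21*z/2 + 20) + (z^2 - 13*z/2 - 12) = 2*z^2 - 17*z + 8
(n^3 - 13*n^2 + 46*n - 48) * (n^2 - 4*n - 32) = n^5 - 17*n^4 + 66*n^3 + 184*n^2 - 1280*n + 1536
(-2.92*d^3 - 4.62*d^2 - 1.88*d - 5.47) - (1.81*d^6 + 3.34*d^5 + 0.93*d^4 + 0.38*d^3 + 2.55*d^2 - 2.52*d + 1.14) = -1.81*d^6 - 3.34*d^5 - 0.93*d^4 - 3.3*d^3 - 7.17*d^2 + 0.64*d - 6.61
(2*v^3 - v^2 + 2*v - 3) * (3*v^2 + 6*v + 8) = 6*v^5 + 9*v^4 + 16*v^3 - 5*v^2 - 2*v - 24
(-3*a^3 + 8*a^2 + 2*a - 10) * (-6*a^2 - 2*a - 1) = 18*a^5 - 42*a^4 - 25*a^3 + 48*a^2 + 18*a + 10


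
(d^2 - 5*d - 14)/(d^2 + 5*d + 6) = (d - 7)/(d + 3)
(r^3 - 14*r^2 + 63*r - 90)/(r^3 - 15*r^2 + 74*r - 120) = (r - 3)/(r - 4)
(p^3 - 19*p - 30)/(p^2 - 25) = (p^2 + 5*p + 6)/(p + 5)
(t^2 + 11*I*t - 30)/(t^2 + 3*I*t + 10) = (t + 6*I)/(t - 2*I)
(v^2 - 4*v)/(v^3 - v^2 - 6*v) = (4 - v)/(-v^2 + v + 6)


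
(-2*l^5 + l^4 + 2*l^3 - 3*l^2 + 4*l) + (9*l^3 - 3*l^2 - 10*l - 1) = -2*l^5 + l^4 + 11*l^3 - 6*l^2 - 6*l - 1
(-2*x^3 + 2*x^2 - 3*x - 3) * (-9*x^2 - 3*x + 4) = 18*x^5 - 12*x^4 + 13*x^3 + 44*x^2 - 3*x - 12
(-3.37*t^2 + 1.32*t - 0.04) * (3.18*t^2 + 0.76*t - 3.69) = -10.7166*t^4 + 1.6364*t^3 + 13.3113*t^2 - 4.9012*t + 0.1476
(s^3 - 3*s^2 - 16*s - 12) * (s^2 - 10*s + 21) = s^5 - 13*s^4 + 35*s^3 + 85*s^2 - 216*s - 252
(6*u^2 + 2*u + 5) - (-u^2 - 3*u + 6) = 7*u^2 + 5*u - 1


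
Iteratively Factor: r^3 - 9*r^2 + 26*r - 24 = (r - 2)*(r^2 - 7*r + 12) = (r - 3)*(r - 2)*(r - 4)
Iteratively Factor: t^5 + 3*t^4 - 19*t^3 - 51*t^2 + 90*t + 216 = (t + 4)*(t^4 - t^3 - 15*t^2 + 9*t + 54) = (t - 3)*(t + 4)*(t^3 + 2*t^2 - 9*t - 18) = (t - 3)*(t + 2)*(t + 4)*(t^2 - 9) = (t - 3)^2*(t + 2)*(t + 4)*(t + 3)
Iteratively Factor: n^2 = (n)*(n)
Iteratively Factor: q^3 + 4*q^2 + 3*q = (q + 1)*(q^2 + 3*q) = (q + 1)*(q + 3)*(q)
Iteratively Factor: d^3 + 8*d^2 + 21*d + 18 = (d + 3)*(d^2 + 5*d + 6) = (d + 2)*(d + 3)*(d + 3)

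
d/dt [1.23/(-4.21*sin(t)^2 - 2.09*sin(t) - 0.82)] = (10.3566*sin(t) + 2.5707)*cos(t)/(4.21*sin(t)^2 + 2.09*sin(t) + 0.82)^2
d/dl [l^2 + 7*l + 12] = 2*l + 7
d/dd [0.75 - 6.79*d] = -6.79000000000000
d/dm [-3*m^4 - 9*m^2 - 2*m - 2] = -12*m^3 - 18*m - 2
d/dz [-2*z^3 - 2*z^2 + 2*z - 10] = -6*z^2 - 4*z + 2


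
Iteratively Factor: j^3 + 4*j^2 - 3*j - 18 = (j - 2)*(j^2 + 6*j + 9) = (j - 2)*(j + 3)*(j + 3)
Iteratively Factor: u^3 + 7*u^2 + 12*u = (u)*(u^2 + 7*u + 12) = u*(u + 4)*(u + 3)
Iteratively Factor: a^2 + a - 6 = (a - 2)*(a + 3)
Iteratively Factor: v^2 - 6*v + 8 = (v - 2)*(v - 4)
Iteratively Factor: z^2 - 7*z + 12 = (z - 4)*(z - 3)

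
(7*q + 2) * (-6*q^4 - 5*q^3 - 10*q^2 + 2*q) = -42*q^5 - 47*q^4 - 80*q^3 - 6*q^2 + 4*q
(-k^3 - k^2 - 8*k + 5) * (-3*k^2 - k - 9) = 3*k^5 + 4*k^4 + 34*k^3 + 2*k^2 + 67*k - 45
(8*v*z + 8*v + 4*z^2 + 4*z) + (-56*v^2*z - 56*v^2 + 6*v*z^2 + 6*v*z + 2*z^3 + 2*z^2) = -56*v^2*z - 56*v^2 + 6*v*z^2 + 14*v*z + 8*v + 2*z^3 + 6*z^2 + 4*z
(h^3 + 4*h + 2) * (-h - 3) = -h^4 - 3*h^3 - 4*h^2 - 14*h - 6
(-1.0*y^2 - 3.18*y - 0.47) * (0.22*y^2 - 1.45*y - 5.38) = -0.22*y^4 + 0.7504*y^3 + 9.8876*y^2 + 17.7899*y + 2.5286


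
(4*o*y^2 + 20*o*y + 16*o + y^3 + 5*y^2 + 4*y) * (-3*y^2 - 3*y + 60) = -12*o*y^4 - 72*o*y^3 + 132*o*y^2 + 1152*o*y + 960*o - 3*y^5 - 18*y^4 + 33*y^3 + 288*y^2 + 240*y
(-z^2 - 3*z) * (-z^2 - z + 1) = z^4 + 4*z^3 + 2*z^2 - 3*z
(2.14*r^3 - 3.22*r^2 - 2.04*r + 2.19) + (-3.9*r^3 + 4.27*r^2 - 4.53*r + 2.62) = -1.76*r^3 + 1.05*r^2 - 6.57*r + 4.81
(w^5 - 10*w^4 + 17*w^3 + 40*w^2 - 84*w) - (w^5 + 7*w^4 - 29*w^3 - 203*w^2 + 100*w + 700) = -17*w^4 + 46*w^3 + 243*w^2 - 184*w - 700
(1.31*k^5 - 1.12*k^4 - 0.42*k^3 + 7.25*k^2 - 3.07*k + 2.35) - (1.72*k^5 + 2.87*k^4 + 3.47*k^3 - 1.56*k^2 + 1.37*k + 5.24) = -0.41*k^5 - 3.99*k^4 - 3.89*k^3 + 8.81*k^2 - 4.44*k - 2.89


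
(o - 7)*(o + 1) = o^2 - 6*o - 7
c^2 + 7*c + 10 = (c + 2)*(c + 5)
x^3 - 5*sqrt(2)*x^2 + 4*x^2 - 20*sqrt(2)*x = x*(x + 4)*(x - 5*sqrt(2))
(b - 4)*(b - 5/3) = b^2 - 17*b/3 + 20/3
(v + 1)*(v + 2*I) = v^2 + v + 2*I*v + 2*I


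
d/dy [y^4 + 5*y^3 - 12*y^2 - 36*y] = 4*y^3 + 15*y^2 - 24*y - 36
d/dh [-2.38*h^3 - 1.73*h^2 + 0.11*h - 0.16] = -7.14*h^2 - 3.46*h + 0.11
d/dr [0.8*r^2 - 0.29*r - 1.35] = 1.6*r - 0.29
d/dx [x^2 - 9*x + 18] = 2*x - 9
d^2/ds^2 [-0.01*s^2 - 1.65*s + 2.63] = -0.0200000000000000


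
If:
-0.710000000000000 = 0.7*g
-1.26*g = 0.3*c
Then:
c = 4.26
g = -1.01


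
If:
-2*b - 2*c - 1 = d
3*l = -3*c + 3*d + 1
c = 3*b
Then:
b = -l/11 - 2/33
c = -3*l/11 - 2/11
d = 8*l/11 - 17/33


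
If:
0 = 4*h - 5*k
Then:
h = 5*k/4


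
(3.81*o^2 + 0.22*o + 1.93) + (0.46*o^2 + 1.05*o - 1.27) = 4.27*o^2 + 1.27*o + 0.66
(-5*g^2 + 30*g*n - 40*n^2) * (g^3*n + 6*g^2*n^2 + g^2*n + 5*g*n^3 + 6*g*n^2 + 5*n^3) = -5*g^5*n - 5*g^4*n + 115*g^3*n^3 - 90*g^2*n^4 + 115*g^2*n^3 - 200*g*n^5 - 90*g*n^4 - 200*n^5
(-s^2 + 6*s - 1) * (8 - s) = s^3 - 14*s^2 + 49*s - 8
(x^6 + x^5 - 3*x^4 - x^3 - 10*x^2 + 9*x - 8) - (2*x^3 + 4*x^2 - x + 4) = x^6 + x^5 - 3*x^4 - 3*x^3 - 14*x^2 + 10*x - 12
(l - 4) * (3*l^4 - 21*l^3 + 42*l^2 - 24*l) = 3*l^5 - 33*l^4 + 126*l^3 - 192*l^2 + 96*l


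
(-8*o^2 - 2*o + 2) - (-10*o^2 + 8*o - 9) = 2*o^2 - 10*o + 11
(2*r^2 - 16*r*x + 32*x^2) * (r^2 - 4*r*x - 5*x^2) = 2*r^4 - 24*r^3*x + 86*r^2*x^2 - 48*r*x^3 - 160*x^4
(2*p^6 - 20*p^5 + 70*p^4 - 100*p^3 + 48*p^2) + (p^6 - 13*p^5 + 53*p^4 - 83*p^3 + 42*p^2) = 3*p^6 - 33*p^5 + 123*p^4 - 183*p^3 + 90*p^2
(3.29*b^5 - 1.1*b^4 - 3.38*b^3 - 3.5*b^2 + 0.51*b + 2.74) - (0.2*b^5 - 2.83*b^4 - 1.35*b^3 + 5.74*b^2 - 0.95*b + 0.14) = 3.09*b^5 + 1.73*b^4 - 2.03*b^3 - 9.24*b^2 + 1.46*b + 2.6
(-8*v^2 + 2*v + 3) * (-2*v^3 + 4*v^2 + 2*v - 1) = 16*v^5 - 36*v^4 - 14*v^3 + 24*v^2 + 4*v - 3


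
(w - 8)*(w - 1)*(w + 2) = w^3 - 7*w^2 - 10*w + 16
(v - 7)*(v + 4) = v^2 - 3*v - 28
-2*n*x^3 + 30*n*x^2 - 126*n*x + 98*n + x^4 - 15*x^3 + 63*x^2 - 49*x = (-2*n + x)*(x - 7)^2*(x - 1)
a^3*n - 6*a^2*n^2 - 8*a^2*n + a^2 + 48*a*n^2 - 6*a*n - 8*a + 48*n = (a - 8)*(a - 6*n)*(a*n + 1)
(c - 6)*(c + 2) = c^2 - 4*c - 12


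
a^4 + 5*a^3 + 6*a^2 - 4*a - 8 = (a - 1)*(a + 2)^3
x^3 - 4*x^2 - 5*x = x*(x - 5)*(x + 1)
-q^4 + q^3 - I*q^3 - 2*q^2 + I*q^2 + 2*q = q*(q + 2*I)*(I*q + 1)*(I*q - I)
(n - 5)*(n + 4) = n^2 - n - 20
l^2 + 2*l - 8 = (l - 2)*(l + 4)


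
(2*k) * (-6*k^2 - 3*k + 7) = -12*k^3 - 6*k^2 + 14*k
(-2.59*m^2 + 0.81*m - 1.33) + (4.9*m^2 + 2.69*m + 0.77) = 2.31*m^2 + 3.5*m - 0.56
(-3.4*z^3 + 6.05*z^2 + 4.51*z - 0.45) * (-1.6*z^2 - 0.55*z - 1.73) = 5.44*z^5 - 7.81*z^4 - 4.6615*z^3 - 12.227*z^2 - 7.5548*z + 0.7785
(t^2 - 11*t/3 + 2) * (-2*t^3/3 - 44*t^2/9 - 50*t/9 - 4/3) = -2*t^5/3 - 22*t^4/9 + 298*t^3/27 + 250*t^2/27 - 56*t/9 - 8/3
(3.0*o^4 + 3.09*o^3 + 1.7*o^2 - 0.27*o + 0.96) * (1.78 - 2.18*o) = -6.54*o^5 - 1.3962*o^4 + 1.7942*o^3 + 3.6146*o^2 - 2.5734*o + 1.7088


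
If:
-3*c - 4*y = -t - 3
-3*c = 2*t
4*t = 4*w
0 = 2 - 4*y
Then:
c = 2/9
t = -1/3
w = -1/3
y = 1/2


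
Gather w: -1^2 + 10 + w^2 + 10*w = w^2 + 10*w + 9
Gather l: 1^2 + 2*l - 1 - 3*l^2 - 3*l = -3*l^2 - l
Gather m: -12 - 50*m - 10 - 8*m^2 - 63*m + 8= -8*m^2 - 113*m - 14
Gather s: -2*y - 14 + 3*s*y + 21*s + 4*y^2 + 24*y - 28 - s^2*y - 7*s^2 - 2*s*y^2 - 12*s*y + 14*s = s^2*(-y - 7) + s*(-2*y^2 - 9*y + 35) + 4*y^2 + 22*y - 42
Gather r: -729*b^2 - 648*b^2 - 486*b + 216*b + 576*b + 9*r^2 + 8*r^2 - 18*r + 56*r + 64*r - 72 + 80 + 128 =-1377*b^2 + 306*b + 17*r^2 + 102*r + 136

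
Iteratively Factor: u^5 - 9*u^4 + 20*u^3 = (u - 5)*(u^4 - 4*u^3) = (u - 5)*(u - 4)*(u^3) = u*(u - 5)*(u - 4)*(u^2) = u^2*(u - 5)*(u - 4)*(u)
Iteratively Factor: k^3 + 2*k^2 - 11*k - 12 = (k + 1)*(k^2 + k - 12) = (k - 3)*(k + 1)*(k + 4)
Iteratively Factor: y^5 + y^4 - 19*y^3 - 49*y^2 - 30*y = (y + 1)*(y^4 - 19*y^2 - 30*y) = (y + 1)*(y + 3)*(y^3 - 3*y^2 - 10*y) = (y + 1)*(y + 2)*(y + 3)*(y^2 - 5*y) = y*(y + 1)*(y + 2)*(y + 3)*(y - 5)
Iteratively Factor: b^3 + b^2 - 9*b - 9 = (b - 3)*(b^2 + 4*b + 3) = (b - 3)*(b + 3)*(b + 1)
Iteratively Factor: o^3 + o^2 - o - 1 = (o + 1)*(o^2 - 1) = (o - 1)*(o + 1)*(o + 1)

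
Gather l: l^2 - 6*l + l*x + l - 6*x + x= l^2 + l*(x - 5) - 5*x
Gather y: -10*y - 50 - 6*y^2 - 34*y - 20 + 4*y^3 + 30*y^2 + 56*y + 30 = 4*y^3 + 24*y^2 + 12*y - 40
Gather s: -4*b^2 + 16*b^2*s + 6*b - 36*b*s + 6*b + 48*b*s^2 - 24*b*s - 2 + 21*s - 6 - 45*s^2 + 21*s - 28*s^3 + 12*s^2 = -4*b^2 + 12*b - 28*s^3 + s^2*(48*b - 33) + s*(16*b^2 - 60*b + 42) - 8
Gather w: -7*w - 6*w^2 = -6*w^2 - 7*w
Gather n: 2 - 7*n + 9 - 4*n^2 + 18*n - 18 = -4*n^2 + 11*n - 7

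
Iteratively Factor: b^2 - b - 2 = (b - 2)*(b + 1)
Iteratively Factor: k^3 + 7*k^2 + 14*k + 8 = (k + 2)*(k^2 + 5*k + 4) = (k + 1)*(k + 2)*(k + 4)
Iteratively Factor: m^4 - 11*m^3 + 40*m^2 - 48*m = (m - 4)*(m^3 - 7*m^2 + 12*m) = m*(m - 4)*(m^2 - 7*m + 12) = m*(m - 4)^2*(m - 3)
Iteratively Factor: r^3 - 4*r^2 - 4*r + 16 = (r + 2)*(r^2 - 6*r + 8) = (r - 2)*(r + 2)*(r - 4)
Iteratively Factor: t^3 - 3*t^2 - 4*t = (t)*(t^2 - 3*t - 4) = t*(t - 4)*(t + 1)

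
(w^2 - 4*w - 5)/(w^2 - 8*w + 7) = (w^2 - 4*w - 5)/(w^2 - 8*w + 7)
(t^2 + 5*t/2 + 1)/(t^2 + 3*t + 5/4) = 2*(t + 2)/(2*t + 5)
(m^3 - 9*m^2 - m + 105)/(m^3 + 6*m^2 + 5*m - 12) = (m^2 - 12*m + 35)/(m^2 + 3*m - 4)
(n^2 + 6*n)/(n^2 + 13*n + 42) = n/(n + 7)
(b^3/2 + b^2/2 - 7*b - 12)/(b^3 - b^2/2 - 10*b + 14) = (b^3 + b^2 - 14*b - 24)/(2*b^3 - b^2 - 20*b + 28)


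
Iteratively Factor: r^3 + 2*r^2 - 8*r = (r)*(r^2 + 2*r - 8) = r*(r - 2)*(r + 4)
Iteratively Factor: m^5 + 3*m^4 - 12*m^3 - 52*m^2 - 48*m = (m + 2)*(m^4 + m^3 - 14*m^2 - 24*m) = m*(m + 2)*(m^3 + m^2 - 14*m - 24) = m*(m + 2)*(m + 3)*(m^2 - 2*m - 8) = m*(m - 4)*(m + 2)*(m + 3)*(m + 2)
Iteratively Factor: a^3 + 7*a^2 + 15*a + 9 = (a + 3)*(a^2 + 4*a + 3) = (a + 3)^2*(a + 1)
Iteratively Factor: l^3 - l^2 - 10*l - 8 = (l + 1)*(l^2 - 2*l - 8) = (l + 1)*(l + 2)*(l - 4)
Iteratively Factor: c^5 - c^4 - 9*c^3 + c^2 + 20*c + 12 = (c - 2)*(c^4 + c^3 - 7*c^2 - 13*c - 6) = (c - 2)*(c + 1)*(c^3 - 7*c - 6) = (c - 2)*(c + 1)*(c + 2)*(c^2 - 2*c - 3) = (c - 3)*(c - 2)*(c + 1)*(c + 2)*(c + 1)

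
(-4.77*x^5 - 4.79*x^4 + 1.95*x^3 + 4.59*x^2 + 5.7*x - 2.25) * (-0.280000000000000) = 1.3356*x^5 + 1.3412*x^4 - 0.546*x^3 - 1.2852*x^2 - 1.596*x + 0.63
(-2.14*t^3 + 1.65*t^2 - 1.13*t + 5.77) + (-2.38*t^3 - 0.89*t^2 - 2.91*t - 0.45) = -4.52*t^3 + 0.76*t^2 - 4.04*t + 5.32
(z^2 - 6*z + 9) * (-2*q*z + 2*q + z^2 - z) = -2*q*z^3 + 14*q*z^2 - 30*q*z + 18*q + z^4 - 7*z^3 + 15*z^2 - 9*z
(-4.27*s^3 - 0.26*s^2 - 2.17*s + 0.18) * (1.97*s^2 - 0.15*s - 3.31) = -8.4119*s^5 + 0.1283*s^4 + 9.8978*s^3 + 1.5407*s^2 + 7.1557*s - 0.5958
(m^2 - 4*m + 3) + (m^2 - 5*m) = 2*m^2 - 9*m + 3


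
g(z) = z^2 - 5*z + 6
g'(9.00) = 13.00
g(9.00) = 42.00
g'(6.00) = 7.00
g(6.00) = 12.00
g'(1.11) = -2.78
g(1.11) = 1.68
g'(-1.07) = -7.14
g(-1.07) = 12.49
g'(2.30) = -0.40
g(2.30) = -0.21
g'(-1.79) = -8.58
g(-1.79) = 18.15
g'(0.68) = -3.64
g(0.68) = 3.06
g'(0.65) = -3.70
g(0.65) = 3.17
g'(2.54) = 0.08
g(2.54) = -0.25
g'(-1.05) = -7.10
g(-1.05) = 12.35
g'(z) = 2*z - 5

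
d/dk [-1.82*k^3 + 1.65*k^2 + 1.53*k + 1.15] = -5.46*k^2 + 3.3*k + 1.53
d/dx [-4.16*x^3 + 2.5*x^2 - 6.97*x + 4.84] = -12.48*x^2 + 5.0*x - 6.97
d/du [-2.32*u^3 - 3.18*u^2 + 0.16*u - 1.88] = -6.96*u^2 - 6.36*u + 0.16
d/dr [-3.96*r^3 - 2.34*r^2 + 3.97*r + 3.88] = -11.88*r^2 - 4.68*r + 3.97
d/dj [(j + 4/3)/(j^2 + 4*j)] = (-3*j^2 - 8*j - 16)/(3*j^2*(j^2 + 8*j + 16))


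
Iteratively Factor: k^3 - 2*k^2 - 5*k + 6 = (k + 2)*(k^2 - 4*k + 3) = (k - 3)*(k + 2)*(k - 1)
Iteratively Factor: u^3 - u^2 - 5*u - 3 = (u + 1)*(u^2 - 2*u - 3) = (u - 3)*(u + 1)*(u + 1)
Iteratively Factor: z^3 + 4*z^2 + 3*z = (z + 3)*(z^2 + z) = (z + 1)*(z + 3)*(z)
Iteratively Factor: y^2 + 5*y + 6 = (y + 2)*(y + 3)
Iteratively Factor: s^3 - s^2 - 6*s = (s)*(s^2 - s - 6) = s*(s + 2)*(s - 3)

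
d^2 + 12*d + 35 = (d + 5)*(d + 7)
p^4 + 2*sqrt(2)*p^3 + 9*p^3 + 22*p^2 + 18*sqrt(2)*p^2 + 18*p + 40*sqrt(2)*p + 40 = (p + 4)*(p + 5)*(p + sqrt(2))^2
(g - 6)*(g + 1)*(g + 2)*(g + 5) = g^4 + 2*g^3 - 31*g^2 - 92*g - 60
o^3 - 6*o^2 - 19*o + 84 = (o - 7)*(o - 3)*(o + 4)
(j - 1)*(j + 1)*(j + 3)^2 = j^4 + 6*j^3 + 8*j^2 - 6*j - 9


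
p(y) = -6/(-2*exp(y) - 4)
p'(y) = -12*exp(y)/(-2*exp(y) - 4)^2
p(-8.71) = 1.50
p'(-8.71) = -0.00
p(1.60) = 0.43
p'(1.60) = -0.31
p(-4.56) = 1.49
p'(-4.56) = -0.01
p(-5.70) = 1.50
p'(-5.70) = -0.00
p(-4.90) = 1.49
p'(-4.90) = -0.01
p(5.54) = 0.01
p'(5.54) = -0.01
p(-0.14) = 1.05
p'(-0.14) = -0.32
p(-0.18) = 1.06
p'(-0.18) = -0.31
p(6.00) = 0.01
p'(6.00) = -0.00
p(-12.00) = 1.50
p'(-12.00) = 0.00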